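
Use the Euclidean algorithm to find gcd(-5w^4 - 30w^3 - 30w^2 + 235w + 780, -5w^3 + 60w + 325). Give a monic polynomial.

Apply the Euclidean algorithm:
  -5w^4 - 30w^3 - 30w^2 + 235w + 780 = (w + 6)(-5w^3 + 60w + 325) + (-90w^2 - 450w - 1170)
  -5w^3 + 60w + 325 = ((1/18)w - 5/18)(-90w^2 - 450w - 1170) + (0)
Last nonzero remainder: -90w^2 - 450w - 1170. Dividing through by -90 gives the monic gcd w^2 + 5w + 13.

w^2 + 5w + 13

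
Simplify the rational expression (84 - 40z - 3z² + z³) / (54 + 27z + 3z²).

By polynomial division,
  z³ - 3z² - 40z + 84 = ((1/3)z - 4)(3z² + 27z + 54) + (50z + 300)
  3z² + 27z + 54 = ((3/50)z + 9/50)(50z + 300) + (0)
Last nonzero remainder: 50z + 300. Dividing through by 50 gives the monic gcd z + 6.
Cancel z + 6 from numerator and denominator to get the reduced form.

(14 - 9z + z²)/(9 + 3z)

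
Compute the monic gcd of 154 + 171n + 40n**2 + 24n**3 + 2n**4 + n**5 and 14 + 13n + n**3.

By polynomial division,
  n**5 + 2n**4 + 24n**3 + 40n**2 + 171n + 154 = (n**2 + 2n + 11)(n**3 + 13n + 14) + (0)
The last nonzero remainder n**3 + 13n + 14 is already monic.

14 + 13n + n**3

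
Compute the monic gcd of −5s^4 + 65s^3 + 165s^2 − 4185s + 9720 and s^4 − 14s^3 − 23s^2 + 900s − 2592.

Apply the Euclidean algorithm:
  −5s^4 + 65s^3 + 165s^2 − 4185s + 9720 = (−5)(s^4 − 14s^3 − 23s^2 + 900s − 2592) + (−5s^3 + 50s^2 + 315s − 3240)
  s^4 − 14s^3 − 23s^2 + 900s − 2592 = (−(1/5)s + 4/5)(−5s^3 + 50s^2 + 315s − 3240) + (0)
Last nonzero remainder: −5s^3 + 50s^2 + 315s − 3240. Dividing through by −5 gives the monic gcd s^3 − 10s^2 − 63s + 648.

s^3 − 10s^2 − 63s + 648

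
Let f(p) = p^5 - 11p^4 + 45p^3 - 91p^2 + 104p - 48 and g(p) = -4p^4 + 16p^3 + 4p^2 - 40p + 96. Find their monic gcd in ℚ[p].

p^3 - 6p^2 + 11p - 12

By polynomial division,
  p^5 - 11p^4 + 45p^3 - 91p^2 + 104p - 48 = (-(1/4)p + 7/4)(-4p^4 + 16p^3 + 4p^2 - 40p + 96) + (18p^3 - 108p^2 + 198p - 216)
  -4p^4 + 16p^3 + 4p^2 - 40p + 96 = (-(2/9)p - 4/9)(18p^3 - 108p^2 + 198p - 216) + (0)
Last nonzero remainder: 18p^3 - 108p^2 + 198p - 216. Dividing through by 18 gives the monic gcd p^3 - 6p^2 + 11p - 12.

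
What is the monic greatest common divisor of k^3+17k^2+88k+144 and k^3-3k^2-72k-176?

Euclidean algorithm in ℚ[k]:
  k^3+17k^2+88k+144 = (k^3-3k^2-72k-176) + (20k^2+160k+320)
  k^3-3k^2-72k-176 = ((1/20)k-11/20)(20k^2+160k+320) + (0)
Last nonzero remainder: 20k^2+160k+320. Dividing through by 20 gives the monic gcd k^2+8k+16.

k^2+8k+16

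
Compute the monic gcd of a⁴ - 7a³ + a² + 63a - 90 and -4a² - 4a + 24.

a² + a - 6

Euclidean algorithm in ℚ[a]:
  a⁴ - 7a³ + a² + 63a - 90 = (-(1/4)a² + 2a - 15/4)(-4a² - 4a + 24) + (0)
Last nonzero remainder: -4a² - 4a + 24. Dividing through by -4 gives the monic gcd a² + a - 6.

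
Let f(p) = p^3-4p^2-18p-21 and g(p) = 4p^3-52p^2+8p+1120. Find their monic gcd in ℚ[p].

Apply the Euclidean algorithm:
  p^3-4p^2-18p-21 = (1/4)(4p^3-52p^2+8p+1120) + (9p^2-20p-301)
  4p^3-52p^2+8p+1120 = ((4/9)p-388/81)(9p^2-20p-301) + ((3724/81)p-26068/81)
  9p^2-20p-301 = ((729/3724)p+3483/3724)((3724/81)p-26068/81) + (0)
Last nonzero remainder: (3724/81)p-26068/81. Dividing through by 3724/81 gives the monic gcd p-7.

p-7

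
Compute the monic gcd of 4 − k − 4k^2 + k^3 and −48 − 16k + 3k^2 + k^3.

By polynomial division,
  k^3 − 4k^2 − k + 4 = (k^3 + 3k^2 − 16k − 48) + (−7k^2 + 15k + 52)
  k^3 + 3k^2 − 16k − 48 = (−(1/7)k − 36/49)(−7k^2 + 15k + 52) + ((120/49)k − 480/49)
  −7k^2 + 15k + 52 = (−(343/120)k − 637/120)((120/49)k − 480/49) + (0)
Last nonzero remainder: (120/49)k − 480/49. Dividing through by 120/49 gives the monic gcd k − 4.

−4 + k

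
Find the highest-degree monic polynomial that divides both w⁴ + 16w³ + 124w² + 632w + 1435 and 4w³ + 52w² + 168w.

Apply the Euclidean algorithm:
  w⁴ + 16w³ + 124w² + 632w + 1435 = ((1/4)w + 3/4)(4w³ + 52w² + 168w) + (43w² + 506w + 1435)
  4w³ + 52w² + 168w = ((4/43)w + 212/1849)(43w² + 506w + 1435) + (-(43460/1849)w - 304220/1849)
  43w² + 506w + 1435 = (-(79507/43460)w - 1849/212)(-(43460/1849)w - 304220/1849) + (0)
Last nonzero remainder: -(43460/1849)w - 304220/1849. Dividing through by -43460/1849 gives the monic gcd w + 7.

w + 7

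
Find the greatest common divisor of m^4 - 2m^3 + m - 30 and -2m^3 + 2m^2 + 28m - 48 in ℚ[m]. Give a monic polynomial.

m - 3

Repeated division with remainder:
  m^4 - 2m^3 + m - 30 = (-(1/2)m + 1/2)(-2m^3 + 2m^2 + 28m - 48) + (13m^2 - 37m - 6)
  -2m^3 + 2m^2 + 28m - 48 = (-(2/13)m - 48/169)(13m^2 - 37m - 6) + ((2800/169)m - 8400/169)
  13m^2 - 37m - 6 = ((2197/2800)m + 169/1400)((2800/169)m - 8400/169) + (0)
Last nonzero remainder: (2800/169)m - 8400/169. Dividing through by 2800/169 gives the monic gcd m - 3.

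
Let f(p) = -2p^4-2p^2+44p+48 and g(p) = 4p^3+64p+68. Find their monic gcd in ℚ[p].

Euclidean algorithm in ℚ[p]:
  -2p^4-2p^2+44p+48 = (-(1/2)p)(4p^3+64p+68) + (30p^2+78p+48)
  4p^3+64p+68 = ((2/15)p-26/75)(30p^2+78p+48) + ((2116/25)p+2116/25)
  30p^2+78p+48 = ((375/1058)p+300/529)((2116/25)p+2116/25) + (0)
Last nonzero remainder: (2116/25)p+2116/25. Dividing through by 2116/25 gives the monic gcd p+1.

p+1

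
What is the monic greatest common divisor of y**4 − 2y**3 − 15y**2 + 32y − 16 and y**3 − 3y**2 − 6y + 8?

y**2 − 5y + 4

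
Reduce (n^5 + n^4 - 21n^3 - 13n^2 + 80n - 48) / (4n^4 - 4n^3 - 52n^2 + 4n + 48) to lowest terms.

Euclidean algorithm in ℚ[n]:
  n^5 + n^4 - 21n^3 - 13n^2 + 80n - 48 = ((1/4)n + 1/2)(4n^4 - 4n^3 - 52n^2 + 4n + 48) + (-6n^3 + 12n^2 + 66n - 72)
  4n^4 - 4n^3 - 52n^2 + 4n + 48 = (-(2/3)n - 2/3)(-6n^3 + 12n^2 + 66n - 72) + (0)
Last nonzero remainder: -6n^3 + 12n^2 + 66n - 72. Dividing through by -6 gives the monic gcd n^3 - 2n^2 - 11n + 12.
Cancel n^3 - 2n^2 - 11n + 12 from numerator and denominator to get the reduced form.

(n^2 + 3n - 4)/(4n + 4)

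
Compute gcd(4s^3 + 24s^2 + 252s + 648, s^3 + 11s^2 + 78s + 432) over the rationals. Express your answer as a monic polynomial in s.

Apply the Euclidean algorithm:
  4s^3 + 24s^2 + 252s + 648 = (4)(s^3 + 11s^2 + 78s + 432) + (-20s^2 - 60s - 1080)
  s^3 + 11s^2 + 78s + 432 = (-(1/20)s - 2/5)(-20s^2 - 60s - 1080) + (0)
Last nonzero remainder: -20s^2 - 60s - 1080. Dividing through by -20 gives the monic gcd s^2 + 3s + 54.

s^2 + 3s + 54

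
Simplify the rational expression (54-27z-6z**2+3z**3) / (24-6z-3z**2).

Euclidean algorithm in ℚ[z]:
  3z**3-6z**2-27z+54 = (-z+4)(-3z**2-6z+24) + (21z-42)
  -3z**2-6z+24 = (-(1/7)z-4/7)(21z-42) + (0)
Last nonzero remainder: 21z-42. Dividing through by 21 gives the monic gcd z-2.
Cancel z-2 from numerator and denominator to get the reduced form.

(9-z**2)/(4+z)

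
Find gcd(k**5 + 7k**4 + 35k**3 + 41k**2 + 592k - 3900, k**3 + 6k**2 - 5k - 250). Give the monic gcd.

By polynomial division,
  k**5 + 7k**4 + 35k**3 + 41k**2 + 592k - 3900 = (k**2 + k + 34)(k**3 + 6k**2 - 5k - 250) + (92k**2 + 1012k + 4600)
  k**3 + 6k**2 - 5k - 250 = ((1/92)k - 5/92)(92k**2 + 1012k + 4600) + (0)
Last nonzero remainder: 92k**2 + 1012k + 4600. Dividing through by 92 gives the monic gcd k**2 + 11k + 50.

k**2 + 11k + 50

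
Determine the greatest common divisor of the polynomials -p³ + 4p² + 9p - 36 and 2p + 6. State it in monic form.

Repeated division with remainder:
  -p³ + 4p² + 9p - 36 = (-(1/2)p² + (7/2)p - 6)(2p + 6) + (0)
Last nonzero remainder: 2p + 6. Dividing through by 2 gives the monic gcd p + 3.

p + 3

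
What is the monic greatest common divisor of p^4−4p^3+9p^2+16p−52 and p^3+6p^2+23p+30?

p+2

By polynomial division,
  p^4−4p^3+9p^2+16p−52 = (p−10)(p^3+6p^2+23p+30) + (46p^2+216p+248)
  p^3+6p^2+23p+30 = ((1/46)p+15/529)(46p^2+216p+248) + ((6075/529)p+12150/529)
  46p^2+216p+248 = ((24334/6075)p+65596/6075)((6075/529)p+12150/529) + (0)
Last nonzero remainder: (6075/529)p+12150/529. Dividing through by 6075/529 gives the monic gcd p+2.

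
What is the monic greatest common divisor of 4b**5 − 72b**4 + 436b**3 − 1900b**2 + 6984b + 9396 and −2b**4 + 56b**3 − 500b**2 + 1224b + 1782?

Repeated division with remainder:
  4b**5 − 72b**4 + 436b**3 − 1900b**2 + 6984b + 9396 = (−2b − 20)(−2b**4 + 56b**3 − 500b**2 + 1224b + 1782) + (556b**3 − 9452b**2 + 35028b + 45036)
  −2b**4 + 56b**3 − 500b**2 + 1224b + 1782 = (−(1/278)b + 11/278)(556b**3 − 9452b**2 + 35028b + 45036) + (0)
Last nonzero remainder: 556b**3 − 9452b**2 + 35028b + 45036. Dividing through by 556 gives the monic gcd b**3 − 17b**2 + 63b + 81.

b**3 − 17b**2 + 63b + 81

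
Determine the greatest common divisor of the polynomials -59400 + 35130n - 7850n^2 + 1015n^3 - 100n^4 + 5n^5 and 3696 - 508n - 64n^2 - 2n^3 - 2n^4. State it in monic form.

-264 + 74n - 6n^2 + n^3

Repeated division with remainder:
  5n^5 - 100n^4 + 1015n^3 - 7850n^2 + 35130n - 59400 = (-(5/2)n + 105/2)(-2n^4 - 2n^3 - 64n^2 - 508n + 3696) + (960n^3 - 5760n^2 + 71040n - 253440)
  -2n^4 - 2n^3 - 64n^2 - 508n + 3696 = (-(1/480)n - 7/480)(960n^3 - 5760n^2 + 71040n - 253440) + (0)
Last nonzero remainder: 960n^3 - 5760n^2 + 71040n - 253440. Dividing through by 960 gives the monic gcd n^3 - 6n^2 + 74n - 264.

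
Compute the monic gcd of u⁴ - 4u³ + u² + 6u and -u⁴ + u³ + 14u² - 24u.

Repeated division with remainder:
  u⁴ - 4u³ + u² + 6u = (-1)(-u⁴ + u³ + 14u² - 24u) + (-3u³ + 15u² - 18u)
  -u⁴ + u³ + 14u² - 24u = ((1/3)u + 4/3)(-3u³ + 15u² - 18u) + (0)
Last nonzero remainder: -3u³ + 15u² - 18u. Dividing through by -3 gives the monic gcd u³ - 5u² + 6u.

u³ - 5u² + 6u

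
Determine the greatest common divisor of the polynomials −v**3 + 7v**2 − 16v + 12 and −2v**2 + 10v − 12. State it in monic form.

v**2 − 5v + 6

Apply the Euclidean algorithm:
  −v**3 + 7v**2 − 16v + 12 = ((1/2)v − 1)(−2v**2 + 10v − 12) + (0)
Last nonzero remainder: −2v**2 + 10v − 12. Dividing through by −2 gives the monic gcd v**2 − 5v + 6.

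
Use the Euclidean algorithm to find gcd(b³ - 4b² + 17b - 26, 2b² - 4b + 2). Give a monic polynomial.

1

Repeated division with remainder:
  b³ - 4b² + 17b - 26 = ((1/2)b - 1)(2b² - 4b + 2) + (12b - 24)
  2b² - 4b + 2 = ((1/6)b)(12b - 24) + (2)
  12b - 24 = (6b - 12)(2) + (0)
The last nonzero remainder is the constant 2, so the polynomials are coprime and gcd = 1.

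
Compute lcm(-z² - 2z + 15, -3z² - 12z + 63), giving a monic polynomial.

Euclidean algorithm in ℚ[z]:
  -z² - 2z + 15 = (1/3)(-3z² - 12z + 63) + (2z - 6)
  -3z² - 12z + 63 = (-(3/2)z - 21/2)(2z - 6) + (0)
Last nonzero remainder: 2z - 6. Dividing through by 2 gives the monic gcd z - 3.
Then lcm(f, g) = f·g / gcd(f, g); expanding and making the result monic gives the answer.

z³ + 9z² - z - 105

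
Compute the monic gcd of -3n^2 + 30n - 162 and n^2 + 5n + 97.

1

Apply the Euclidean algorithm:
  -3n^2 + 30n - 162 = (-3)(n^2 + 5n + 97) + (45n + 129)
  n^2 + 5n + 97 = ((1/45)n + 32/675)(45n + 129) + (20449/225)
  45n + 129 = ((10125/20449)n + 29025/20449)(20449/225) + (0)
The last nonzero remainder is the constant 20449/225, so the polynomials are coprime and gcd = 1.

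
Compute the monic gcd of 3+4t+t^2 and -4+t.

1

Euclidean algorithm in ℚ[t]:
  t^2+4t+3 = (t+8)(t-4) + (35)
  t-4 = ((1/35)t-4/35)(35) + (0)
The last nonzero remainder is the constant 35, so the polynomials are coprime and gcd = 1.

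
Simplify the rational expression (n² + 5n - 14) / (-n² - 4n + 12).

Repeated division with remainder:
  n² + 5n - 14 = (-1)(-n² - 4n + 12) + (n - 2)
  -n² - 4n + 12 = (-n - 6)(n - 2) + (0)
The last nonzero remainder n - 2 is already monic.
Cancel n - 2 from numerator and denominator to get the reduced form.

(-n - 7)/(n + 6)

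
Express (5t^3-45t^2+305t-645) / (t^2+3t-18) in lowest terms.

Repeated division with remainder:
  5t^3-45t^2+305t-645 = (5t-60)(t^2+3t-18) + (575t-1725)
  t^2+3t-18 = ((1/575)t+6/575)(575t-1725) + (0)
Last nonzero remainder: 575t-1725. Dividing through by 575 gives the monic gcd t-3.
Cancel t-3 from numerator and denominator to get the reduced form.

(5t^2-30t+215)/(t+6)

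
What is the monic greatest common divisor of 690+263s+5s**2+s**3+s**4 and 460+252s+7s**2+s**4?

By polynomial division,
  s**4+s**3+5s**2+263s+690 = (s**4+7s**2+252s+460) + (s**3-2s**2+11s+230)
  s**4+7s**2+252s+460 = (s+2)(s**3-2s**2+11s+230) + (0)
The last nonzero remainder s**3-2s**2+11s+230 is already monic.

230+11s-2s**2+s**3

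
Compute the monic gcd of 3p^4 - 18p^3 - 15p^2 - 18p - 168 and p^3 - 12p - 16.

p + 2

Repeated division with remainder:
  3p^4 - 18p^3 - 15p^2 - 18p - 168 = (3p - 18)(p^3 - 12p - 16) + (21p^2 - 186p - 456)
  p^3 - 12p - 16 = ((1/21)p + 62/147)(21p^2 - 186p - 456) + ((4320/49)p + 8640/49)
  21p^2 - 186p - 456 = ((343/1440)p - 931/360)((4320/49)p + 8640/49) + (0)
Last nonzero remainder: (4320/49)p + 8640/49. Dividing through by 4320/49 gives the monic gcd p + 2.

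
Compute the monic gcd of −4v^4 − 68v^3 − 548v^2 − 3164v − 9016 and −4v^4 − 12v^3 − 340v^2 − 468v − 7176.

v^2 + 3v + 46

Euclidean algorithm in ℚ[v]:
  −4v^4 − 68v^3 − 548v^2 − 3164v − 9016 = (−4v^4 − 12v^3 − 340v^2 − 468v − 7176) + (−56v^3 − 208v^2 − 2696v − 1840)
  −4v^4 − 12v^3 − 340v^2 − 468v − 7176 = ((1/14)v − 5/98)(−56v^3 − 208v^2 − 2696v − 1840) + (−(7744/49)v^2 − (23232/49)v − 356224/49)
  −56v^3 − 208v^2 − 2696v − 1840 = ((343/968)v + 245/968)(−(7744/49)v^2 − (23232/49)v − 356224/49) + (0)
Last nonzero remainder: −(7744/49)v^2 − (23232/49)v − 356224/49. Dividing through by −7744/49 gives the monic gcd v^2 + 3v + 46.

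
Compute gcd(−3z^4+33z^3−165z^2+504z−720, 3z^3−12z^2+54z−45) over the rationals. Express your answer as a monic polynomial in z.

Repeated division with remainder:
  −3z^4+33z^3−165z^2+504z−720 = (−z+7)(3z^3−12z^2+54z−45) + (−27z^2+81z−405)
  3z^3−12z^2+54z−45 = (−(1/9)z+1/9)(−27z^2+81z−405) + (0)
Last nonzero remainder: −27z^2+81z−405. Dividing through by −27 gives the monic gcd z^2−3z+15.

z^2−3z+15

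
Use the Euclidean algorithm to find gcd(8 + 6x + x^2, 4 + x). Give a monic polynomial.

4 + x

Repeated division with remainder:
  x^2 + 6x + 8 = (x + 2)(x + 4) + (0)
The last nonzero remainder x + 4 is already monic.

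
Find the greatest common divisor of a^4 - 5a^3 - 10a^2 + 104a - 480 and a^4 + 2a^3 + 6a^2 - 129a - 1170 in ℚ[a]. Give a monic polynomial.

By polynomial division,
  a^4 - 5a^3 - 10a^2 + 104a - 480 = (a^4 + 2a^3 + 6a^2 - 129a - 1170) + (-7a^3 - 16a^2 + 233a + 690)
  a^4 + 2a^3 + 6a^2 - 129a - 1170 = (-(1/7)a + 2/49)(-7a^3 - 16a^2 + 233a + 690) + ((1957/49)a^2 - (1957/49)a - 58710/49)
  -7a^3 - 16a^2 + 233a + 690 = (-(343/1957)a - 1127/1957)((1957/49)a^2 - (1957/49)a - 58710/49) + (0)
Last nonzero remainder: (1957/49)a^2 - (1957/49)a - 58710/49. Dividing through by 1957/49 gives the monic gcd a^2 - a - 30.

a^2 - a - 30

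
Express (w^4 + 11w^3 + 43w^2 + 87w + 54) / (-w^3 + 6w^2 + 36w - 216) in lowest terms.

Repeated division with remainder:
  w^4 + 11w^3 + 43w^2 + 87w + 54 = (-w - 17)(-w^3 + 6w^2 + 36w - 216) + (181w^2 + 483w - 3618)
  -w^3 + 6w^2 + 36w - 216 = (-(1/181)w + 1569/32761)(181w^2 + 483w - 3618) + (-(233289/32761)w - 1399734/32761)
  181w^2 + 483w - 3618 = (-(5929741/233289)w + 2194987/25921)(-(233289/32761)w - 1399734/32761) + (0)
Last nonzero remainder: -(233289/32761)w - 1399734/32761. Dividing through by -233289/32761 gives the monic gcd w + 6.
Cancel w + 6 from numerator and denominator to get the reduced form.

(-w^3 - 5w^2 - 13w - 9)/(w^2 - 12w + 36)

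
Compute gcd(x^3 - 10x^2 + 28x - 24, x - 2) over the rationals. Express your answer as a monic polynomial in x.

x - 2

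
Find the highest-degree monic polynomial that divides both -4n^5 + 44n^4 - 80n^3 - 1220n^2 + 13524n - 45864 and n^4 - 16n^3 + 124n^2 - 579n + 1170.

Euclidean algorithm in ℚ[n]:
  -4n^5 + 44n^4 - 80n^3 - 1220n^2 + 13524n - 45864 = (-4n - 20)(n^4 - 16n^3 + 124n^2 - 579n + 1170) + (96n^3 - 1056n^2 + 6624n - 22464)
  n^4 - 16n^3 + 124n^2 - 579n + 1170 = ((1/96)n - 5/96)(96n^3 - 1056n^2 + 6624n - 22464) + (0)
Last nonzero remainder: 96n^3 - 1056n^2 + 6624n - 22464. Dividing through by 96 gives the monic gcd n^3 - 11n^2 + 69n - 234.

n^3 - 11n^2 + 69n - 234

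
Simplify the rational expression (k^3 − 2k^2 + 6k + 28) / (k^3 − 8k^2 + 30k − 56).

Euclidean algorithm in ℚ[k]:
  k^3 − 2k^2 + 6k + 28 = (k^3 − 8k^2 + 30k − 56) + (6k^2 − 24k + 84)
  k^3 − 8k^2 + 30k − 56 = ((1/6)k − 2/3)(6k^2 − 24k + 84) + (0)
Last nonzero remainder: 6k^2 − 24k + 84. Dividing through by 6 gives the monic gcd k^2 − 4k + 14.
Cancel k^2 − 4k + 14 from numerator and denominator to get the reduced form.

(k + 2)/(k − 4)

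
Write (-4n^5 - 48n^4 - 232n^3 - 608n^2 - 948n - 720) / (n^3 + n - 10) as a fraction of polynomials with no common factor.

By polynomial division,
  -4n^5 - 48n^4 - 232n^3 - 608n^2 - 948n - 720 = (-4n^2 - 48n - 228)(n^3 + n - 10) + (-600n^2 - 1200n - 3000)
  n^3 + n - 10 = (-(1/600)n + 1/300)(-600n^2 - 1200n - 3000) + (0)
Last nonzero remainder: -600n^2 - 1200n - 3000. Dividing through by -600 gives the monic gcd n^2 + 2n + 5.
Cancel n^2 + 2n + 5 from numerator and denominator to get the reduced form.

(-4n^3 - 40n^2 - 132n - 144)/(n - 2)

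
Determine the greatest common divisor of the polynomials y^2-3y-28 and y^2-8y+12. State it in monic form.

Euclidean algorithm in ℚ[y]:
  y^2-3y-28 = (y^2-8y+12) + (5y-40)
  y^2-8y+12 = ((1/5)y)(5y-40) + (12)
  5y-40 = ((5/12)y-10/3)(12) + (0)
The last nonzero remainder is the constant 12, so the polynomials are coprime and gcd = 1.

1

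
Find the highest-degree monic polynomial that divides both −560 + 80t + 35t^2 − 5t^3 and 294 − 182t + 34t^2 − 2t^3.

By polynomial division,
  −5t^3 + 35t^2 + 80t − 560 = (5/2)(−2t^3 + 34t^2 − 182t + 294) + (−50t^2 + 535t − 1295)
  −2t^3 + 34t^2 − 182t + 294 = ((1/25)t − 63/250)(−50t^2 + 535t − 1295) + ((231/50)t − 1617/50)
  −50t^2 + 535t − 1295 = (−(2500/231)t + 9250/231)((231/50)t − 1617/50) + (0)
Last nonzero remainder: (231/50)t − 1617/50. Dividing through by 231/50 gives the monic gcd t − 7.

−7 + t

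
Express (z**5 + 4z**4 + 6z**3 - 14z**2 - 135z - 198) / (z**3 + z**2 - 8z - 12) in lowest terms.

Apply the Euclidean algorithm:
  z**5 + 4z**4 + 6z**3 - 14z**2 - 135z - 198 = (z**2 + 3z + 11)(z**3 + z**2 - 8z - 12) + (11z**2 - 11z - 66)
  z**3 + z**2 - 8z - 12 = ((1/11)z + 2/11)(11z**2 - 11z - 66) + (0)
Last nonzero remainder: 11z**2 - 11z - 66. Dividing through by 11 gives the monic gcd z**2 - z - 6.
Cancel z**2 - z - 6 from numerator and denominator to get the reduced form.

(z**3 + 5z**2 + 17z + 33)/(z + 2)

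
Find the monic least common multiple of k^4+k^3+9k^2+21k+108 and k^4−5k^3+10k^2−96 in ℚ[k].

k^6−k^5−k^4−5k^3−6k^2−384k−864

Euclidean algorithm in ℚ[k]:
  k^4+k^3+9k^2+21k+108 = (k^4−5k^3+10k^2−96) + (6k^3−k^2+21k+204)
  k^4−5k^3+10k^2−96 = ((1/6)k−29/36)(6k^3−k^2+21k+204) + ((205/36)k^2−(205/12)k+205/3)
  6k^3−k^2+21k+204 = ((216/205)k+612/205)((205/36)k^2−(205/12)k+205/3) + (0)
Last nonzero remainder: (205/36)k^2−(205/12)k+205/3. Dividing through by 205/36 gives the monic gcd k^2−3k+12.
Then lcm(f, g) = f·g / gcd(f, g); expanding and making the result monic gives the answer.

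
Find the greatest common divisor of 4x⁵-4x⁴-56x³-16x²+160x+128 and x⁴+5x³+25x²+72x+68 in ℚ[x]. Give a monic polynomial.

Euclidean algorithm in ℚ[x]:
  4x⁵-4x⁴-56x³-16x²+160x+128 = (4x-24)(x⁴+5x³+25x²+72x+68) + (-36x³+296x²+1616x+1760)
  x⁴+5x³+25x²+72x+68 = (-(1/36)x-119/324)(-36x³+296x²+1616x+1760) + ((14467/81)x²+(57868/81)x+57868/81)
  -36x³+296x²+1616x+1760 = (-(2916/14467)x+35640/14467)((14467/81)x²+(57868/81)x+57868/81) + (0)
Last nonzero remainder: (14467/81)x²+(57868/81)x+57868/81. Dividing through by 14467/81 gives the monic gcd x²+4x+4.

x²+4x+4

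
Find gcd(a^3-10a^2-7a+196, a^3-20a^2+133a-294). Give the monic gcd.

a^2-14a+49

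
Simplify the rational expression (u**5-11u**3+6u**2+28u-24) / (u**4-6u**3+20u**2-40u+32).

Euclidean algorithm in ℚ[u]:
  u**5-11u**3+6u**2+28u-24 = (u+6)(u**4-6u**3+20u**2-40u+32) + (5u**3-74u**2+236u-216)
  u**4-6u**3+20u**2-40u+32 = ((1/5)u+44/25)(5u**3-74u**2+236u-216) + ((2576/25)u**2-(10304/25)u+10304/25)
  5u**3-74u**2+236u-216 = ((125/2576)u-675/1288)((2576/25)u**2-(10304/25)u+10304/25) + (0)
Last nonzero remainder: (2576/25)u**2-(10304/25)u+10304/25. Dividing through by 2576/25 gives the monic gcd u**2-4u+4.
Cancel u**2-4u+4 from numerator and denominator to get the reduced form.

(u**3+4u**2+u-6)/(u**2-2u+8)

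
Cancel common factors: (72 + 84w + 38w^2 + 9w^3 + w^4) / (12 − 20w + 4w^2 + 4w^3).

Apply the Euclidean algorithm:
  w^4 + 9w^3 + 38w^2 + 84w + 72 = ((1/4)w + 2)(4w^3 + 4w^2 − 20w + 12) + (35w^2 + 121w + 48)
  4w^3 + 4w^2 − 20w + 12 = ((4/35)w − 344/1225)(35w^2 + 121w + 48) + ((10404/1225)w + 31212/1225)
  35w^2 + 121w + 48 = ((42875/10404)w + 4900/2601)((10404/1225)w + 31212/1225) + (0)
Last nonzero remainder: (10404/1225)w + 31212/1225. Dividing through by 10404/1225 gives the monic gcd w + 3.
Cancel w + 3 from numerator and denominator to get the reduced form.

(24 + 20w + 6w^2 + w^3)/(4 − 8w + 4w^2)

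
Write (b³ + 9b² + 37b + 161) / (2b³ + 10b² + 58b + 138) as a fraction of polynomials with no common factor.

Apply the Euclidean algorithm:
  b³ + 9b² + 37b + 161 = (1/2)(2b³ + 10b² + 58b + 138) + (4b² + 8b + 92)
  2b³ + 10b² + 58b + 138 = ((1/2)b + 3/2)(4b² + 8b + 92) + (0)
Last nonzero remainder: 4b² + 8b + 92. Dividing through by 4 gives the monic gcd b² + 2b + 23.
Cancel b² + 2b + 23 from numerator and denominator to get the reduced form.

(b + 7)/(2b + 6)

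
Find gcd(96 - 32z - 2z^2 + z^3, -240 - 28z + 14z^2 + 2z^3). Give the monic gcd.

-24 + 2z + z^2

Euclidean algorithm in ℚ[z]:
  z^3 - 2z^2 - 32z + 96 = (1/2)(2z^3 + 14z^2 - 28z - 240) + (-9z^2 - 18z + 216)
  2z^3 + 14z^2 - 28z - 240 = (-(2/9)z - 10/9)(-9z^2 - 18z + 216) + (0)
Last nonzero remainder: -9z^2 - 18z + 216. Dividing through by -9 gives the monic gcd z^2 + 2z - 24.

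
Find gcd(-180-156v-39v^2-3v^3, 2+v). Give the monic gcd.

2+v

Euclidean algorithm in ℚ[v]:
  -3v^3-39v^2-156v-180 = (-3v^2-33v-90)(v+2) + (0)
The last nonzero remainder v+2 is already monic.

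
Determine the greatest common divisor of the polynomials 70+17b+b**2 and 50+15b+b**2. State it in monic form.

Repeated division with remainder:
  b**2+17b+70 = (b**2+15b+50) + (2b+20)
  b**2+15b+50 = ((1/2)b+5/2)(2b+20) + (0)
Last nonzero remainder: 2b+20. Dividing through by 2 gives the monic gcd b+10.

10+b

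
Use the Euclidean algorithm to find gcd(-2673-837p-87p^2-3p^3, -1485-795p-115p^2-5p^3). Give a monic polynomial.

99+20p+p^2

Repeated division with remainder:
  -3p^3-87p^2-837p-2673 = (3/5)(-5p^3-115p^2-795p-1485) + (-18p^2-360p-1782)
  -5p^3-115p^2-795p-1485 = ((5/18)p+5/6)(-18p^2-360p-1782) + (0)
Last nonzero remainder: -18p^2-360p-1782. Dividing through by -18 gives the monic gcd p^2+20p+99.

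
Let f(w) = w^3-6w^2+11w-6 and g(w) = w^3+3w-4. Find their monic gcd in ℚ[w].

w-1

Repeated division with remainder:
  w^3-6w^2+11w-6 = (w^3+3w-4) + (-6w^2+8w-2)
  w^3+3w-4 = (-(1/6)w-2/9)(-6w^2+8w-2) + ((40/9)w-40/9)
  -6w^2+8w-2 = (-(27/20)w+9/20)((40/9)w-40/9) + (0)
Last nonzero remainder: (40/9)w-40/9. Dividing through by 40/9 gives the monic gcd w-1.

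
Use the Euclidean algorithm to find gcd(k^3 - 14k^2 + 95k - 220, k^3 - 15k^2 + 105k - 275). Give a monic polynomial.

Euclidean algorithm in ℚ[k]:
  k^3 - 14k^2 + 95k - 220 = (k^3 - 15k^2 + 105k - 275) + (k^2 - 10k + 55)
  k^3 - 15k^2 + 105k - 275 = (k - 5)(k^2 - 10k + 55) + (0)
The last nonzero remainder k^2 - 10k + 55 is already monic.

k^2 - 10k + 55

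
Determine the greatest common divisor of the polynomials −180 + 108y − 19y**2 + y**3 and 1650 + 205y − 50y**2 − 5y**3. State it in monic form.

−6 + y

By polynomial division,
  y**3 − 19y**2 + 108y − 180 = (−1/5)(−5y**3 − 50y**2 + 205y + 1650) + (−29y**2 + 149y + 150)
  −5y**3 − 50y**2 + 205y + 1650 = ((5/29)y + 2195/841)(−29y**2 + 149y + 150) + (−(176400/841)y + 1058400/841)
  −29y**2 + 149y + 150 = ((24389/176400)y + 841/7056)(−(176400/841)y + 1058400/841) + (0)
Last nonzero remainder: −(176400/841)y + 1058400/841. Dividing through by −176400/841 gives the monic gcd y − 6.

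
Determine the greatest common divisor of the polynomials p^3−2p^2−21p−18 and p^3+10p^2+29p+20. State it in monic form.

p+1

By polynomial division,
  p^3−2p^2−21p−18 = (p^3+10p^2+29p+20) + (−12p^2−50p−38)
  p^3+10p^2+29p+20 = (−(1/12)p−35/72)(−12p^2−50p−38) + ((55/36)p+55/36)
  −12p^2−50p−38 = (−(432/55)p−1368/55)((55/36)p+55/36) + (0)
Last nonzero remainder: (55/36)p+55/36. Dividing through by 55/36 gives the monic gcd p+1.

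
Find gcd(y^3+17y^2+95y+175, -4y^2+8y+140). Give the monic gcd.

y+5

Euclidean algorithm in ℚ[y]:
  y^3+17y^2+95y+175 = (-(1/4)y-19/4)(-4y^2+8y+140) + (168y+840)
  -4y^2+8y+140 = (-(1/42)y+1/6)(168y+840) + (0)
Last nonzero remainder: 168y+840. Dividing through by 168 gives the monic gcd y+5.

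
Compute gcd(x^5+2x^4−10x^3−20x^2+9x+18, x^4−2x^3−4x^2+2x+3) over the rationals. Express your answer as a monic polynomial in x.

Repeated division with remainder:
  x^5+2x^4−10x^3−20x^2+9x+18 = (x+4)(x^4−2x^3−4x^2+2x+3) + (2x^3−6x^2−2x+6)
  x^4−2x^3−4x^2+2x+3 = ((1/2)x+1/2)(2x^3−6x^2−2x+6) + (0)
Last nonzero remainder: 2x^3−6x^2−2x+6. Dividing through by 2 gives the monic gcd x^3−3x^2−x+3.

x^3−3x^2−x+3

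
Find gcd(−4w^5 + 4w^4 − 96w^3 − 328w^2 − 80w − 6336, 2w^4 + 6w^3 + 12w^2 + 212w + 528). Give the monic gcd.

By polynomial division,
  −4w^5 + 4w^4 − 96w^3 − 328w^2 − 80w − 6336 = (−2w + 8)(2w^4 + 6w^3 + 12w^2 + 212w + 528) + (−120w^3 − 720w − 10560)
  2w^4 + 6w^3 + 12w^2 + 212w + 528 = (−(1/60)w − 1/20)(−120w^3 − 720w − 10560) + (0)
Last nonzero remainder: −120w^3 − 720w − 10560. Dividing through by −120 gives the monic gcd w^3 + 6w + 88.

w^3 + 6w + 88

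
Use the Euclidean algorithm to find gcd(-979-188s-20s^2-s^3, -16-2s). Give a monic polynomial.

1

By polynomial division,
  -s^3-20s^2-188s-979 = ((1/2)s^2+6s+46)(-2s-16) + (-243)
  -2s-16 = ((2/243)s+16/243)(-243) + (0)
The last nonzero remainder is the constant -243, so the polynomials are coprime and gcd = 1.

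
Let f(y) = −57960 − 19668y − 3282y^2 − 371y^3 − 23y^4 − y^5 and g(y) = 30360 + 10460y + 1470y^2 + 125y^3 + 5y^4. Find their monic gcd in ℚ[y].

Repeated division with remainder:
  −y^5 − 23y^4 − 371y^3 − 3282y^2 − 19668y − 57960 = (−(1/5)y + 2/5)(5y^4 + 125y^3 + 1470y^2 + 10460y + 30360) + (−127y^3 − 1778y^2 − 17780y − 70104)
  5y^4 + 125y^3 + 1470y^2 + 10460y + 30360 = (−(5/127)y − 55/127)(−127y^3 − 1778y^2 − 17780y − 70104) + (0)
Last nonzero remainder: −127y^3 − 1778y^2 − 17780y − 70104. Dividing through by −127 gives the monic gcd y^3 + 14y^2 + 140y + 552.

552 + 140y + 14y^2 + y^3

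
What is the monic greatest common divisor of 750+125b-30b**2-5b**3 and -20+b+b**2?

Apply the Euclidean algorithm:
  -5b**3-30b**2+125b+750 = (-5b-25)(b**2+b-20) + (50b+250)
  b**2+b-20 = ((1/50)b-2/25)(50b+250) + (0)
Last nonzero remainder: 50b+250. Dividing through by 50 gives the monic gcd b+5.

5+b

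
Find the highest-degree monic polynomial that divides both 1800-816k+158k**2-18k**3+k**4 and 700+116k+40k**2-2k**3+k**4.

50-6k+k**2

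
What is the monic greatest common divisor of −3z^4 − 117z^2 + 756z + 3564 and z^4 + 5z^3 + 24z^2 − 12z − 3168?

Euclidean algorithm in ℚ[z]:
  −3z^4 − 117z^2 + 756z + 3564 = (−3)(z^4 + 5z^3 + 24z^2 − 12z − 3168) + (15z^3 − 45z^2 + 720z − 5940)
  z^4 + 5z^3 + 24z^2 − 12z − 3168 = ((1/15)z + 8/15)(15z^3 − 45z^2 + 720z − 5940) + (0)
Last nonzero remainder: 15z^3 − 45z^2 + 720z − 5940. Dividing through by 15 gives the monic gcd z^3 − 3z^2 + 48z − 396.

z^3 − 3z^2 + 48z − 396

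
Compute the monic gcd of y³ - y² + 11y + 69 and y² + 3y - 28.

1

Repeated division with remainder:
  y³ - y² + 11y + 69 = (y - 4)(y² + 3y - 28) + (51y - 43)
  y² + 3y - 28 = ((1/51)y + 196/2601)(51y - 43) + (-64400/2601)
  51y - 43 = (-(132651/64400)y + 111843/64400)(-64400/2601) + (0)
The last nonzero remainder is the constant -64400/2601, so the polynomials are coprime and gcd = 1.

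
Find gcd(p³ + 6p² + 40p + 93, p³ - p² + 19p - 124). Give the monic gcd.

Repeated division with remainder:
  p³ + 6p² + 40p + 93 = (p³ - p² + 19p - 124) + (7p² + 21p + 217)
  p³ - p² + 19p - 124 = ((1/7)p - 4/7)(7p² + 21p + 217) + (0)
Last nonzero remainder: 7p² + 21p + 217. Dividing through by 7 gives the monic gcd p² + 3p + 31.

p² + 3p + 31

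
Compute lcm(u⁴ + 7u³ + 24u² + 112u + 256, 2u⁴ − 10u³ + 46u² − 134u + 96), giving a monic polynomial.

u⁶ + 3u⁵ − u⁴ + 37u³ − 120u² − 688u + 768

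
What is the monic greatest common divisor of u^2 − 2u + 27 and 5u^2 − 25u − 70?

1

By polynomial division,
  u^2 − 2u + 27 = (1/5)(5u^2 − 25u − 70) + (3u + 41)
  5u^2 − 25u − 70 = ((5/3)u − 280/9)(3u + 41) + (10850/9)
  3u + 41 = ((27/10850)u + 369/10850)(10850/9) + (0)
The last nonzero remainder is the constant 10850/9, so the polynomials are coprime and gcd = 1.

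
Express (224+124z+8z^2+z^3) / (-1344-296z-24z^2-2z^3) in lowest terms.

(-2-z)/(12+2z)

Euclidean algorithm in ℚ[z]:
  z^3+8z^2+124z+224 = (-1/2)(-2z^3-24z^2-296z-1344) + (-4z^2-24z-448)
  -2z^3-24z^2-296z-1344 = ((1/2)z+3)(-4z^2-24z-448) + (0)
Last nonzero remainder: -4z^2-24z-448. Dividing through by -4 gives the monic gcd z^2+6z+112.
Cancel z^2+6z+112 from numerator and denominator to get the reduced form.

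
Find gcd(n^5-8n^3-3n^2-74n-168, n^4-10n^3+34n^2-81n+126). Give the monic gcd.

n^2-n+7

Apply the Euclidean algorithm:
  n^5-8n^3-3n^2-74n-168 = (n+10)(n^4-10n^3+34n^2-81n+126) + (58n^3-262n^2+610n-1428)
  n^4-10n^3+34n^2-81n+126 = ((1/58)n-159/1682)(58n^3-262n^2+610n-1428) + (-(1080/841)n^2+(1080/841)n-7560/841)
  58n^3-262n^2+610n-1428 = (-(24389/540)n+14297/90)(-(1080/841)n^2+(1080/841)n-7560/841) + (0)
Last nonzero remainder: -(1080/841)n^2+(1080/841)n-7560/841. Dividing through by -1080/841 gives the monic gcd n^2-n+7.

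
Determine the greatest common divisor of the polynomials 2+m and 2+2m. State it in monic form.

1

Repeated division with remainder:
  m+2 = (1/2)(2m+2) + (1)
  2m+2 = (2m+2)(1) + (0)
The last nonzero remainder is the constant 1, so the polynomials are coprime and gcd = 1.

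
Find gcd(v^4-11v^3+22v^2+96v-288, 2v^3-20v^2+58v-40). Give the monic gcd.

Apply the Euclidean algorithm:
  v^4-11v^3+22v^2+96v-288 = ((1/2)v-1/2)(2v^3-20v^2+58v-40) + (-17v^2+145v-308)
  2v^3-20v^2+58v-40 = (-(2/17)v+50/289)(-17v^2+145v-308) + (-(960/289)v+3840/289)
  -17v^2+145v-308 = ((4913/960)v-22253/960)(-(960/289)v+3840/289) + (0)
Last nonzero remainder: -(960/289)v+3840/289. Dividing through by -960/289 gives the monic gcd v-4.

v-4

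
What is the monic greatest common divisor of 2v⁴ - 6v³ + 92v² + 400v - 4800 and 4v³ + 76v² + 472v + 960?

v + 6

By polynomial division,
  2v⁴ - 6v³ + 92v² + 400v - 4800 = ((1/2)v - 11)(4v³ + 76v² + 472v + 960) + (692v² + 5112v + 5760)
  4v³ + 76v² + 472v + 960 = ((1/173)v + 2009/29929)(692v² + 5112v + 5760) + ((2860000/29929)v + 17160000/29929)
  692v² + 5112v + 5760 = ((5177717/715000)v + 179574/17875)((2860000/29929)v + 17160000/29929) + (0)
Last nonzero remainder: (2860000/29929)v + 17160000/29929. Dividing through by 2860000/29929 gives the monic gcd v + 6.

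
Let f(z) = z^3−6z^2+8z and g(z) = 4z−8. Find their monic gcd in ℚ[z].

z−2

By polynomial division,
  z^3−6z^2+8z = ((1/4)z^2−z)(4z−8) + (0)
Last nonzero remainder: 4z−8. Dividing through by 4 gives the monic gcd z−2.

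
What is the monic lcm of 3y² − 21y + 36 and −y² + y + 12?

Euclidean algorithm in ℚ[y]:
  3y² − 21y + 36 = (−3)(−y² + y + 12) + (−18y + 72)
  −y² + y + 12 = ((1/18)y + 1/6)(−18y + 72) + (0)
Last nonzero remainder: −18y + 72. Dividing through by −18 gives the monic gcd y − 4.
Then lcm(f, g) = f·g / gcd(f, g); expanding and making the result monic gives the answer.

y³ − 4y² − 9y + 36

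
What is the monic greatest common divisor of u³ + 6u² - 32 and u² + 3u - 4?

u + 4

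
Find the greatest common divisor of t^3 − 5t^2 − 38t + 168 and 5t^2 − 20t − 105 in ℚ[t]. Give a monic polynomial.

t − 7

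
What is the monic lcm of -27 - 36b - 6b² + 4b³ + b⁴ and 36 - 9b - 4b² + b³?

Euclidean algorithm in ℚ[b]:
  b⁴ + 4b³ - 6b² - 36b - 27 = (b + 8)(b³ - 4b² - 9b + 36) + (35b² - 315)
  b³ - 4b² - 9b + 36 = ((1/35)b - 4/35)(35b² - 315) + (0)
Last nonzero remainder: 35b² - 315. Dividing through by 35 gives the monic gcd b² - 9.
Then lcm(f, g) = f·g / gcd(f, g); expanding and making the result monic gives the answer.

108 + 117b - 12b² - 22b³ + b⁵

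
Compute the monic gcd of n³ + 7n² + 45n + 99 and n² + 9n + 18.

By polynomial division,
  n³ + 7n² + 45n + 99 = (n - 2)(n² + 9n + 18) + (45n + 135)
  n² + 9n + 18 = ((1/45)n + 2/15)(45n + 135) + (0)
Last nonzero remainder: 45n + 135. Dividing through by 45 gives the monic gcd n + 3.

n + 3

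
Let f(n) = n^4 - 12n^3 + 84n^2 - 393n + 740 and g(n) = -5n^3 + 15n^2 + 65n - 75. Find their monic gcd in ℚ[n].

n - 5

Repeated division with remainder:
  n^4 - 12n^3 + 84n^2 - 393n + 740 = (-(1/5)n + 9/5)(-5n^3 + 15n^2 + 65n - 75) + (70n^2 - 525n + 875)
  -5n^3 + 15n^2 + 65n - 75 = (-(1/14)n - 9/28)(70n^2 - 525n + 875) + (-(165/4)n + 825/4)
  70n^2 - 525n + 875 = (-(56/33)n + 140/33)(-(165/4)n + 825/4) + (0)
Last nonzero remainder: -(165/4)n + 825/4. Dividing through by -165/4 gives the monic gcd n - 5.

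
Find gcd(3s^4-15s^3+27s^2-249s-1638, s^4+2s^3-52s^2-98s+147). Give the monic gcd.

s^2-4s-21

Repeated division with remainder:
  3s^4-15s^3+27s^2-249s-1638 = (3)(s^4+2s^3-52s^2-98s+147) + (-21s^3+183s^2+45s-2079)
  s^4+2s^3-52s^2-98s+147 = (-(1/21)s-25/49)(-21s^3+183s^2+45s-2079) + ((2132/49)s^2-(8528/49)s-6396/7)
  -21s^3+183s^2+45s-2079 = (-(1029/2132)s+4851/2132)((2132/49)s^2-(8528/49)s-6396/7) + (0)
Last nonzero remainder: (2132/49)s^2-(8528/49)s-6396/7. Dividing through by 2132/49 gives the monic gcd s^2-4s-21.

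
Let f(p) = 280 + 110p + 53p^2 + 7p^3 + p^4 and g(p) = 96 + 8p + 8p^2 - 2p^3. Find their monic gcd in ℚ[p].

Euclidean algorithm in ℚ[p]:
  p^4 + 7p^3 + 53p^2 + 110p + 280 = (-(1/2)p - 11/2)(-2p^3 + 8p^2 + 8p + 96) + (101p^2 + 202p + 808)
  -2p^3 + 8p^2 + 8p + 96 = (-(2/101)p + 12/101)(101p^2 + 202p + 808) + (0)
Last nonzero remainder: 101p^2 + 202p + 808. Dividing through by 101 gives the monic gcd p^2 + 2p + 8.

8 + 2p + p^2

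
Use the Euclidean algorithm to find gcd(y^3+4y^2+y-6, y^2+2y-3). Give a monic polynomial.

Repeated division with remainder:
  y^3+4y^2+y-6 = (y+2)(y^2+2y-3) + (0)
The last nonzero remainder y^2+2y-3 is already monic.

y^2+2y-3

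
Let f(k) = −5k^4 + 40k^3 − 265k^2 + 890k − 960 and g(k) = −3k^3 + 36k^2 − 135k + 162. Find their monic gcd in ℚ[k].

k − 3

Repeated division with remainder:
  −5k^4 + 40k^3 − 265k^2 + 890k − 960 = ((5/3)k + 20/3)(−3k^3 + 36k^2 − 135k + 162) + (−280k^2 + 1520k − 2040)
  −3k^3 + 36k^2 − 135k + 162 = ((3/280)k − 69/980)(−280k^2 + 1520k − 2040) + (−(300/49)k + 900/49)
  −280k^2 + 1520k − 2040 = ((686/15)k − 1666/15)(−(300/49)k + 900/49) + (0)
Last nonzero remainder: −(300/49)k + 900/49. Dividing through by −300/49 gives the monic gcd k − 3.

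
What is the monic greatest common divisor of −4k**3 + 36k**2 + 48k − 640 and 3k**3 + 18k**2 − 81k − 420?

k**2 − k − 20

Euclidean algorithm in ℚ[k]:
  −4k**3 + 36k**2 + 48k − 640 = (−4/3)(3k**3 + 18k**2 − 81k − 420) + (60k**2 − 60k − 1200)
  3k**3 + 18k**2 − 81k − 420 = ((1/20)k + 7/20)(60k**2 − 60k − 1200) + (0)
Last nonzero remainder: 60k**2 − 60k − 1200. Dividing through by 60 gives the monic gcd k**2 − k − 20.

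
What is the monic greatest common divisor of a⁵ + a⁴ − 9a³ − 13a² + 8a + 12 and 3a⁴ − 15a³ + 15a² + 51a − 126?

Apply the Euclidean algorithm:
  a⁵ + a⁴ − 9a³ − 13a² + 8a + 12 = ((1/3)a + 2)(3a⁴ − 15a³ + 15a² + 51a − 126) + (16a³ − 60a² − 52a + 264)
  3a⁴ − 15a³ + 15a² + 51a − 126 = ((3/16)a − 15/64)(16a³ − 60a² − 52a + 264) + ((171/16)a² − (171/16)a − 513/8)
  16a³ − 60a² − 52a + 264 = ((256/171)a − 704/171)((171/16)a² − (171/16)a − 513/8) + (0)
Last nonzero remainder: (171/16)a² − (171/16)a − 513/8. Dividing through by 171/16 gives the monic gcd a² − a − 6.

a² − a − 6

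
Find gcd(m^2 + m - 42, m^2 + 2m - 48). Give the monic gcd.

m - 6

Euclidean algorithm in ℚ[m]:
  m^2 + m - 42 = (m^2 + 2m - 48) + (-m + 6)
  m^2 + 2m - 48 = (-m - 8)(-m + 6) + (0)
Last nonzero remainder: -m + 6. Dividing through by -1 gives the monic gcd m - 6.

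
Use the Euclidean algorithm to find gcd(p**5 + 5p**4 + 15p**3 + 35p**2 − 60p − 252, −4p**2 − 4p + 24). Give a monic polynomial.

Apply the Euclidean algorithm:
  p**5 + 5p**4 + 15p**3 + 35p**2 − 60p − 252 = (−(1/4)p**3 − p**2 − (17/4)p − 21/2)(−4p**2 − 4p + 24) + (0)
Last nonzero remainder: −4p**2 − 4p + 24. Dividing through by −4 gives the monic gcd p**2 + p − 6.

p**2 + p − 6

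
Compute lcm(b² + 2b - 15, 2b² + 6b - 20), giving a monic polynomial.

b³ - 19b + 30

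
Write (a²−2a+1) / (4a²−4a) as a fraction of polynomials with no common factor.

(a−1)/(4a)

By polynomial division,
  a²−2a+1 = (1/4)(4a²−4a) + (−a+1)
  4a²−4a = (−4a)(−a+1) + (0)
Last nonzero remainder: −a+1. Dividing through by −1 gives the monic gcd a−1.
Cancel a−1 from numerator and denominator to get the reduced form.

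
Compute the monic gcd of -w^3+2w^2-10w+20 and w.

1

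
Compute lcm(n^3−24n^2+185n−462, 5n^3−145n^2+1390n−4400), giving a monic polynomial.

Apply the Euclidean algorithm:
  n^3−24n^2+185n−462 = (1/5)(5n^3−145n^2+1390n−4400) + (5n^2−93n+418)
  5n^3−145n^2+1390n−4400 = (n−52/5)(5n^2−93n+418) + ((24/5)n−264/5)
  5n^2−93n+418 = ((25/24)n−95/12)((24/5)n−264/5) + (0)
Last nonzero remainder: (24/5)n−264/5. Dividing through by 24/5 gives the monic gcd n−11.
Then lcm(f, g) = f·g / gcd(f, g); expanding and making the result monic gives the answer.

n^5−42n^4+697n^3−5712n^2+23116n−36960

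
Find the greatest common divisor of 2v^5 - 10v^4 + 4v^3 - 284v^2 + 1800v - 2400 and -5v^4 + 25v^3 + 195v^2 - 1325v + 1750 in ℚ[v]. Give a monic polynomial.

v^2 - 7v + 10

Euclidean algorithm in ℚ[v]:
  2v^5 - 10v^4 + 4v^3 - 284v^2 + 1800v - 2400 = (-(2/5)v)(-5v^4 + 25v^3 + 195v^2 - 1325v + 1750) + (82v^3 - 814v^2 + 2500v - 2400)
  -5v^4 + 25v^3 + 195v^2 - 1325v + 1750 = (-(5/82)v - 505/1681)(82v^3 - 814v^2 + 2500v - 2400) + ((172975/1681)v^2 - (1210825/1681)v + 1729750/1681)
  82v^3 - 814v^2 + 2500v - 2400 = ((137842/172975)v - 80688/34595)((172975/1681)v^2 - (1210825/1681)v + 1729750/1681) + (0)
Last nonzero remainder: (172975/1681)v^2 - (1210825/1681)v + 1729750/1681. Dividing through by 172975/1681 gives the monic gcd v^2 - 7v + 10.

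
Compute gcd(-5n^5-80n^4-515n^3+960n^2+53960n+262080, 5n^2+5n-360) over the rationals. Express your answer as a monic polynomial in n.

By polynomial division,
  -5n^5-80n^4-515n^3+960n^2+53960n+262080 = (-n^3-15n^2-160n-728)(5n^2+5n-360) + (0)
Last nonzero remainder: 5n^2+5n-360. Dividing through by 5 gives the monic gcd n^2+n-72.

n^2+n-72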